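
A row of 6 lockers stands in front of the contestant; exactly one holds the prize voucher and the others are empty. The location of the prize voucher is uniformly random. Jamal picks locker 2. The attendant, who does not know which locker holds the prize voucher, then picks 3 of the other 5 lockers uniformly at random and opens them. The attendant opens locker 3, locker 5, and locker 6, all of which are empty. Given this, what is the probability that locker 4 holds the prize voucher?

Because the attendant chose which lockers to open without knowing where the prize voucher is, the choice is independent of the prize location. Learning that none of the 3 opened lockers holds the prize voucher simply rules out those 3 locations and leaves the remaining 3 lockers still equally likely by symmetry.
So P(the prize voucher in locker 4) = 1/3.

1/3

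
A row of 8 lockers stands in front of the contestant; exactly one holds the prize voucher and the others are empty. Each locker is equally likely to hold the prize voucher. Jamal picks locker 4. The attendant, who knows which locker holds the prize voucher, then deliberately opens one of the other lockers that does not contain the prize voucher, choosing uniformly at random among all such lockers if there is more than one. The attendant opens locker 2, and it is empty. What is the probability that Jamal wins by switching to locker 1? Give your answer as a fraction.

7/48

Consider each possible location of the prize voucher in turn.
If it is in any of lockers 1, 3, 5, 6, 7, and 8 (prior 1/8 each): the attendant has 6 equally likely choices, so probability 1/6; weight (1/8)·(1/6) = 1/48 each.
If it is in locker 2 (prior 1/8): the attendant opened locker 2, so this case is ruled out; weight (1/8)·0 = 0.
If it is in locker 4 (prior 1/8): the attendant has 7 equally likely choices, so probability 1/7; weight (1/8)·(1/7) = 1/56.
The weights sum to 1/7.
So P(the prize voucher in locker 1 | the attendant opened locker 2) = (1/48) / (1/7) = 7/48.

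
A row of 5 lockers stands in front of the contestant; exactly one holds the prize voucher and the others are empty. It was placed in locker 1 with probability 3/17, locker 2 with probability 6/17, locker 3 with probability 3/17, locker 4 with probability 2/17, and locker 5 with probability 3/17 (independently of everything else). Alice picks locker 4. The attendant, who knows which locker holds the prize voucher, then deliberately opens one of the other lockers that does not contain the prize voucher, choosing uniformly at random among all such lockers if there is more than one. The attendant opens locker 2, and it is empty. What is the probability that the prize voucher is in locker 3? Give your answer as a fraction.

Condition on the true location of the prize voucher.
If it is in any of lockers 1, 3, and 5 (prior 3/17 each): the attendant has 3 equally likely choices, so probability 1/3; weight (3/17)·(1/3) = 1/17 each.
If it is in locker 2 (prior 6/17): the attendant opened locker 2, so this case is ruled out; weight (6/17)·0 = 0.
If it is in locker 4 (prior 2/17): the attendant has 4 equally likely choices, so probability 1/4; weight (2/17)·(1/4) = 1/34.
The weights sum to 7/34.
So P(the prize voucher in locker 3 | the attendant opened locker 2) = (1/17) / (7/34) = 2/7.

2/7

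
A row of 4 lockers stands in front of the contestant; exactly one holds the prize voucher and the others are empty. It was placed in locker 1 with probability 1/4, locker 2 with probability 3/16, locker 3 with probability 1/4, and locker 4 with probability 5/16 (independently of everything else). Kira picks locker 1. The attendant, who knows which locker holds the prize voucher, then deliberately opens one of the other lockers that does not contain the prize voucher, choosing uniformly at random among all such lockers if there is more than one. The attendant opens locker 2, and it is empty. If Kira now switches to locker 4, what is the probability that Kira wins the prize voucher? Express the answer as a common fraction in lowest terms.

Apply Bayes' rule, conditioning on where the prize voucher actually is.
If it is in locker 1 (prior 1/4): the attendant has 3 equally likely choices, so probability 1/3; weight (1/4)·(1/3) = 1/12.
If it is in locker 2 (prior 3/16): the attendant opened locker 2, so this case is ruled out; weight (3/16)·0 = 0.
If it is in locker 3 (prior 1/4): the attendant has 2 equally likely choices, so probability 1/2; weight (1/4)·(1/2) = 1/8.
If it is in locker 4 (prior 5/16): the attendant has 2 equally likely choices, so probability 1/2; weight (5/16)·(1/2) = 5/32.
The weights sum to 35/96.
So P(the prize voucher in locker 4 | the attendant opened locker 2) = (5/32) / (35/96) = 3/7.

3/7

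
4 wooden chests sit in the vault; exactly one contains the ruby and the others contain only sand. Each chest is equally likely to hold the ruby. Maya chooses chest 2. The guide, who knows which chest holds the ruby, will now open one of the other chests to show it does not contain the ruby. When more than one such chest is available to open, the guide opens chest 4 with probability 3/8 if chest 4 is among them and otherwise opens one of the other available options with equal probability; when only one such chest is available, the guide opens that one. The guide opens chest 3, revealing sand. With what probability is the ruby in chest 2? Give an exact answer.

5/23

Consider each possible location of the ruby in turn.
If it is in chest 1 (prior 1/4): chest 4 is available but not opened, probability 5/8; weight (1/4)·(5/8) = 5/32.
If it is in chest 2 (prior 1/4): chest 4 is available but not opened; chest 3 gets probability (1 − 3/8)/2 = 5/16; weight (1/4)·(5/16) = 5/64.
If it is in chest 3 (prior 1/4): the guide opened chest 3, so this case is ruled out; weight (1/4)·0 = 0.
If it is in chest 4 (prior 1/4): chest 4 holds the prize so is unavailable; the guide chooses uniformly among the 2 others, probability 1/2; weight (1/4)·(1/2) = 1/8.
The weights sum to 23/64.
So P(the ruby in chest 2 | the guide opened chest 3) = (5/64) / (23/64) = 5/23.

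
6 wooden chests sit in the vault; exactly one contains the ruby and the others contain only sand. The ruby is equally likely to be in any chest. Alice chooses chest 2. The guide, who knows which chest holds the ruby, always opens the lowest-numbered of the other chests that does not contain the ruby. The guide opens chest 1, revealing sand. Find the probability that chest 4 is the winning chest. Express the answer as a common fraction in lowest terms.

1/5

Consider each possible location of the ruby in turn.
If it is in chest 1 (prior 1/6): the guide opened chest 1, so this case is ruled out; weight (1/6)·0 = 0.
If it is in any of chests 2, 3, 4, 5, and 6 (prior 1/6 each): chest 1 is the lowest-numbered option available, probability 1; weight (1/6)·1 = 1/6 each.
The weights sum to 5/6.
So P(the ruby in chest 4 | the guide opened chest 1) = (1/6) / (5/6) = 1/5.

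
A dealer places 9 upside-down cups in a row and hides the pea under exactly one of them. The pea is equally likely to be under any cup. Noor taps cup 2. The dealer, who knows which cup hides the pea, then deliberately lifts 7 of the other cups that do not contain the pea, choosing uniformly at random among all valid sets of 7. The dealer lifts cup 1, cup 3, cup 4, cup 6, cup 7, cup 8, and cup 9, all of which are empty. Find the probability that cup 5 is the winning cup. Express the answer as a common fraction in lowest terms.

8/9

Consider each possible location of the pea in turn.
If it is under any of cups 1, 3, 4, 6, 7, 8, and 9 (prior 1/9 each): that cup was opened and seen not to hold the prize — ruled out; weight (1/9)·0 = 0 each.
If it is under cup 2 (prior 1/9): the dealer has 8 equally likely choices, so probability 1/8; weight (1/9)·(1/8) = 1/72.
If it is under cup 5 (prior 1/9): the dealer has no choice, probability 1; weight (1/9)·1 = 1/9.
The weights sum to 1/8.
So P(the pea under cup 5 | the dealer opened cup 1, cup 3, cup 4, cup 6, cup 7, cup 8, and cup 9) = (1/9) / (1/8) = 8/9.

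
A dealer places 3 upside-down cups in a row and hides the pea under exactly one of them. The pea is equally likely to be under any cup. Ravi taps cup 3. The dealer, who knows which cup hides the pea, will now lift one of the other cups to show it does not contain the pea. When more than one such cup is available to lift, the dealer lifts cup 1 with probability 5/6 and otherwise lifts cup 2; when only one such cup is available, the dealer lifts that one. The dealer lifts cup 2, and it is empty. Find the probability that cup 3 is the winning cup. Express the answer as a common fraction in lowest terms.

1/7

Consider each possible location of the pea in turn.
If it is under cup 1 (prior 1/3): only cup 2 is available, probability 1; weight (1/3)·1 = 1/3.
If it is under cup 2 (prior 1/3): the dealer opened cup 2, so this case is ruled out; weight (1/3)·0 = 0.
If it is under cup 3 (prior 1/3): cup 1 is available but not opened, probability 1/6; weight (1/3)·(1/6) = 1/18.
The weights sum to 7/18.
So P(the pea under cup 3 | the dealer opened cup 2) = (1/18) / (7/18) = 1/7.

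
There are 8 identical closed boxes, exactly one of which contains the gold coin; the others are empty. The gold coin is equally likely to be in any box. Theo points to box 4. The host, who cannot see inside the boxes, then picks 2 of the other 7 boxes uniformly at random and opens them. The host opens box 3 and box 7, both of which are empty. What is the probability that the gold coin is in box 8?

1/6

Because the host chose which boxes to open without knowing where the gold coin is, the choice is independent of the prize location. Learning that none of the 2 opened boxes holds the gold coin simply rules out those 2 locations and leaves the remaining 6 boxes still equally likely by symmetry.
So P(the gold coin in box 8) = 1/6.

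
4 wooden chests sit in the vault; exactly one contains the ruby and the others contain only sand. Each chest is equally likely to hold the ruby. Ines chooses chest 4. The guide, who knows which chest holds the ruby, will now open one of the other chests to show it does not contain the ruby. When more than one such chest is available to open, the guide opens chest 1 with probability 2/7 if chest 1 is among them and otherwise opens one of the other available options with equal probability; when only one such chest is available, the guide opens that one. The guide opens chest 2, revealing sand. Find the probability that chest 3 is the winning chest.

5/11

Consider each possible location of the ruby in turn.
If it is in chest 1 (prior 1/4): chest 1 holds the prize so is unavailable; the guide chooses uniformly among the 2 others, probability 1/2; weight (1/4)·(1/2) = 1/8.
If it is in chest 2 (prior 1/4): the guide opened chest 2, so this case is ruled out; weight (1/4)·0 = 0.
If it is in chest 3 (prior 1/4): chest 1 is available but not opened, probability 5/7; weight (1/4)·(5/7) = 5/28.
If it is in chest 4 (prior 1/4): chest 1 is available but not opened; chest 2 gets probability (1 − 2/7)/2 = 5/14; weight (1/4)·(5/14) = 5/56.
The weights sum to 11/28.
So P(the ruby in chest 3 | the guide opened chest 2) = (5/28) / (11/28) = 5/11.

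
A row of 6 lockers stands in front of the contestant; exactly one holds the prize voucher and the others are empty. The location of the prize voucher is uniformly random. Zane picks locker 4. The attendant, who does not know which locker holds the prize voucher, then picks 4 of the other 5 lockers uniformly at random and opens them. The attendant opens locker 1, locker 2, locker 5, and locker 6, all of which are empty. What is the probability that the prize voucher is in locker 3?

Because the attendant chose which lockers to open without knowing where the prize voucher is, the choice is independent of the prize location. Learning that none of the 4 opened lockers holds the prize voucher simply rules out those 4 locations and leaves the remaining 2 lockers still equally likely by symmetry.
So P(the prize voucher in locker 3) = 1/2.

1/2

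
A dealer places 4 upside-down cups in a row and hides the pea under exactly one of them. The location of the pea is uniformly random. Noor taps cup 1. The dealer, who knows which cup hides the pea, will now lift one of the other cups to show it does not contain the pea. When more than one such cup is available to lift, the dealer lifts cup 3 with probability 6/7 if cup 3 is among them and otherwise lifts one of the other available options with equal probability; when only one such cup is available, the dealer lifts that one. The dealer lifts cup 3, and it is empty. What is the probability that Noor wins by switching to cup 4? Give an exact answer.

Apply Bayes' rule, conditioning on where the pea actually is.
If it is under any of cups 1, 2, and 4 (prior 1/4 each): cup 3 is available, opened with probability 6/7; weight (1/4)·(6/7) = 3/14 each.
If it is under cup 3 (prior 1/4): the dealer opened cup 3, so this case is ruled out; weight (1/4)·0 = 0.
The weights sum to 9/14.
So P(the pea under cup 4 | the dealer opened cup 3) = (3/14) / (9/14) = 1/3.

1/3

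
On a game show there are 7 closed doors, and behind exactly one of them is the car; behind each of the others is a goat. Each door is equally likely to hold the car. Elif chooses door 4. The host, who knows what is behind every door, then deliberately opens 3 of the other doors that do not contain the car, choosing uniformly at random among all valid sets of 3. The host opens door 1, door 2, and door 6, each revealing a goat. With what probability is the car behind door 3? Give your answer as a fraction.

2/7

Condition on the true location of the car.
If it is behind any of doors 1, 2, and 6 (prior 1/7 each): that door was opened and seen not to hold the prize — ruled out; weight (1/7)·0 = 0 each.
If it is behind any of doors 3, 5, and 7 (prior 1/7 each): the host has 10 equally likely choices, so probability 1/10; weight (1/7)·(1/10) = 1/70 each.
If it is behind door 4 (prior 1/7): the host has 20 equally likely choices, so probability 1/20; weight (1/7)·(1/20) = 1/140.
The weights sum to 1/20.
So P(the car behind door 3 | the host opened door 1, door 2, and door 6) = (1/70) / (1/20) = 2/7.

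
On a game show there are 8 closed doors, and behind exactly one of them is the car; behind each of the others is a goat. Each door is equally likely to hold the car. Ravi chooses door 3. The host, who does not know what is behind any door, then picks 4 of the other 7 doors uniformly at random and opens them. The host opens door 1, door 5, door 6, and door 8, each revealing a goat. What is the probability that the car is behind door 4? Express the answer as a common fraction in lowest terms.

1/4

Because the host chose which doors to open without knowing where the car is, the choice is independent of the prize location. Learning that none of the 4 opened doors holds the car simply rules out those 4 locations and leaves the remaining 4 doors still equally likely by symmetry.
So P(the car behind door 4) = 1/4.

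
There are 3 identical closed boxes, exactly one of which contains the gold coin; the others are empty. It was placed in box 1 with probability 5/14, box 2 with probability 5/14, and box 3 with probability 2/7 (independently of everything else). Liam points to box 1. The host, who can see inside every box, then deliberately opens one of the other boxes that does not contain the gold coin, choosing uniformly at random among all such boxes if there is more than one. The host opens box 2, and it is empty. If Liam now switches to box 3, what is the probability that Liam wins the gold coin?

8/13

Apply Bayes' rule, conditioning on where the gold coin actually is.
If it is in box 1 (prior 5/14): the host has 2 equally likely choices, so probability 1/2; weight (5/14)·(1/2) = 5/28.
If it is in box 2 (prior 5/14): the host opened box 2, so this case is ruled out; weight (5/14)·0 = 0.
If it is in box 3 (prior 2/7): the host has no choice, probability 1; weight (2/7)·1 = 2/7.
The weights sum to 13/28.
So P(the gold coin in box 3 | the host opened box 2) = (2/7) / (13/28) = 8/13.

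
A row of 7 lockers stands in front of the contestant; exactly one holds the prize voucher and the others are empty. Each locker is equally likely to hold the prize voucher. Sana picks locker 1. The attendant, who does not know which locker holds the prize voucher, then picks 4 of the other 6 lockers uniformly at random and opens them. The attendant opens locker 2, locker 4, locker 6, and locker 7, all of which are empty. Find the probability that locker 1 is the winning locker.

1/3

Consider each possible location of the prize voucher in turn.
If it is in any of lockers 1, 3, and 5 (prior 1/7 each): the attendant picks exactly this set with probability 1/15 regardless, and none is the prize; weight (1/7)·(1/15) = 1/105 each.
If it is in any of lockers 2, 4, 6, and 7 (prior 1/7 each): that locker was opened and seen not to hold the prize — ruled out; weight (1/7)·0 = 0 each.
The weights sum to 1/35.
So P(the prize voucher in locker 1 | the attendant opened locker 2, locker 4, locker 6, and locker 7) = (1/105) / (1/35) = 1/3.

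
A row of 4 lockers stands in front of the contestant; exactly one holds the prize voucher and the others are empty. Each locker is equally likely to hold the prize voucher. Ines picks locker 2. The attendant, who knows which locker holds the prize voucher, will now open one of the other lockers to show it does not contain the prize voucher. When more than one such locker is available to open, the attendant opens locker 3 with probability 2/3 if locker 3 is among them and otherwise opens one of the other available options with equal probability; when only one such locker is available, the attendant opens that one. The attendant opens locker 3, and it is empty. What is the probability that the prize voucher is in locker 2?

1/3

Apply Bayes' rule, conditioning on where the prize voucher actually is.
If it is in any of lockers 1, 2, and 4 (prior 1/4 each): locker 3 is available, opened with probability 2/3; weight (1/4)·(2/3) = 1/6 each.
If it is in locker 3 (prior 1/4): the attendant opened locker 3, so this case is ruled out; weight (1/4)·0 = 0.
The weights sum to 1/2.
So P(the prize voucher in locker 2 | the attendant opened locker 3) = (1/6) / (1/2) = 1/3.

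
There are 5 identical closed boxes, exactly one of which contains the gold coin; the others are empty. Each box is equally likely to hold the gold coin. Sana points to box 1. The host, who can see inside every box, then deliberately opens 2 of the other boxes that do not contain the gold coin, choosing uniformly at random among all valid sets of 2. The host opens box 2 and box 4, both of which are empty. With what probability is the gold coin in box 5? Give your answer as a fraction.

Apply Bayes' rule, conditioning on where the gold coin actually is.
If it is in box 1 (prior 1/5): the host has 6 equally likely choices, so probability 1/6; weight (1/5)·(1/6) = 1/30.
If it is in either of boxes 2 and 4 (prior 1/5 each): that box was opened and seen not to hold the prize — ruled out; weight (1/5)·0 = 0 each.
If it is in either of boxes 3 and 5 (prior 1/5 each): the host has 3 equally likely choices, so probability 1/3; weight (1/5)·(1/3) = 1/15 each.
The weights sum to 1/6.
So P(the gold coin in box 5 | the host opened box 2 and box 4) = (1/15) / (1/6) = 2/5.

2/5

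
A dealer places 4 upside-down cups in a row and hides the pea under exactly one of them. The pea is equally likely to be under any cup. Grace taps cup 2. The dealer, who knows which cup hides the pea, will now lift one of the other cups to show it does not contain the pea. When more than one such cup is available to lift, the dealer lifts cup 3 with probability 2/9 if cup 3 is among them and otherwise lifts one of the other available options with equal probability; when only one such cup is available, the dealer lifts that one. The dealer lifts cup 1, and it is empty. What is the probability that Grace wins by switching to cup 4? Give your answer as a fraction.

7/15

Consider each possible location of the pea in turn.
If it is under cup 1 (prior 1/4): the dealer opened cup 1, so this case is ruled out; weight (1/4)·0 = 0.
If it is under cup 2 (prior 1/4): cup 3 is available but not opened; cup 1 gets probability (1 − 2/9)/2 = 7/18; weight (1/4)·(7/18) = 7/72.
If it is under cup 3 (prior 1/4): cup 3 holds the prize so is unavailable; the dealer chooses uniformly among the 2 others, probability 1/2; weight (1/4)·(1/2) = 1/8.
If it is under cup 4 (prior 1/4): cup 3 is available but not opened, probability 7/9; weight (1/4)·(7/9) = 7/36.
The weights sum to 5/12.
So P(the pea under cup 4 | the dealer opened cup 1) = (7/36) / (5/12) = 7/15.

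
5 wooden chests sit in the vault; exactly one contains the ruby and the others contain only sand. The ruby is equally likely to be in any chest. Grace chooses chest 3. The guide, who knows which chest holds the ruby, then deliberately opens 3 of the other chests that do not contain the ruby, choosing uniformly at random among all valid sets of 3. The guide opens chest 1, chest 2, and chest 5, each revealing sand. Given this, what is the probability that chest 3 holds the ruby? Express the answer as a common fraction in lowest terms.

Apply Bayes' rule, conditioning on where the ruby actually is.
If it is in any of chests 1, 2, and 5 (prior 1/5 each): that chest was opened and seen not to hold the prize — ruled out; weight (1/5)·0 = 0 each.
If it is in chest 3 (prior 1/5): the guide has 4 equally likely choices, so probability 1/4; weight (1/5)·(1/4) = 1/20.
If it is in chest 4 (prior 1/5): the guide has no choice, probability 1; weight (1/5)·1 = 1/5.
The weights sum to 1/4.
So P(the ruby in chest 3 | the guide opened chest 1, chest 2, and chest 5) = (1/20) / (1/4) = 1/5.

1/5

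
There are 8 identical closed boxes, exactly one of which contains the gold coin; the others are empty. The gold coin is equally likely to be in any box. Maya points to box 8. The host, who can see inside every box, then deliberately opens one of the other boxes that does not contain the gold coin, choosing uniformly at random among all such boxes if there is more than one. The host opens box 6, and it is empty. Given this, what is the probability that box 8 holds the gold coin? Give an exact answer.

1/8

Consider each possible location of the gold coin in turn.
If it is in any of boxes 1, 2, 3, 4, 5, and 7 (prior 1/8 each): the host has 6 equally likely choices, so probability 1/6; weight (1/8)·(1/6) = 1/48 each.
If it is in box 6 (prior 1/8): the host opened box 6, so this case is ruled out; weight (1/8)·0 = 0.
If it is in box 8 (prior 1/8): the host has 7 equally likely choices, so probability 1/7; weight (1/8)·(1/7) = 1/56.
The weights sum to 1/7.
So P(the gold coin in box 8 | the host opened box 6) = (1/56) / (1/7) = 1/8.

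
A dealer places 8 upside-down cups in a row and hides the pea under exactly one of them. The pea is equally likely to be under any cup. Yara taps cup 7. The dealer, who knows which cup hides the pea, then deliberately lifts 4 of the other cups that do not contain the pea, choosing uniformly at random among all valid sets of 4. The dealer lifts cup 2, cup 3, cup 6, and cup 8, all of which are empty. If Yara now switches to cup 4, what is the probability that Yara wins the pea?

7/24

Condition on the true location of the pea.
If it is under any of cups 1, 4, and 5 (prior 1/8 each): the dealer has 15 equally likely choices, so probability 1/15; weight (1/8)·(1/15) = 1/120 each.
If it is under any of cups 2, 3, 6, and 8 (prior 1/8 each): that cup was opened and seen not to hold the prize — ruled out; weight (1/8)·0 = 0 each.
If it is under cup 7 (prior 1/8): the dealer has 35 equally likely choices, so probability 1/35; weight (1/8)·(1/35) = 1/280.
The weights sum to 1/35.
So P(the pea under cup 4 | the dealer opened cup 2, cup 3, cup 6, and cup 8) = (1/120) / (1/35) = 7/24.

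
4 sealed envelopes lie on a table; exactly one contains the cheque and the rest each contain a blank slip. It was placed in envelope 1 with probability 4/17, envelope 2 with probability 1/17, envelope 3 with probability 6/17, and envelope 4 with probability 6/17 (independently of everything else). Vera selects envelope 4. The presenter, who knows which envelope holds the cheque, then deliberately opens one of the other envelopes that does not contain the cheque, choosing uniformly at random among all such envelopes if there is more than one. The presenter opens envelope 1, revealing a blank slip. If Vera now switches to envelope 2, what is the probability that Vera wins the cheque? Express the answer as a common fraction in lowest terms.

Consider each possible location of the cheque in turn.
If it is in envelope 1 (prior 4/17): the presenter opened envelope 1, so this case is ruled out; weight (4/17)·0 = 0.
If it is in envelope 2 (prior 1/17): the presenter has 2 equally likely choices, so probability 1/2; weight (1/17)·(1/2) = 1/34.
If it is in envelope 3 (prior 6/17): the presenter has 2 equally likely choices, so probability 1/2; weight (6/17)·(1/2) = 3/17.
If it is in envelope 4 (prior 6/17): the presenter has 3 equally likely choices, so probability 1/3; weight (6/17)·(1/3) = 2/17.
The weights sum to 11/34.
So P(the cheque in envelope 2 | the presenter opened envelope 1) = (1/34) / (11/34) = 1/11.

1/11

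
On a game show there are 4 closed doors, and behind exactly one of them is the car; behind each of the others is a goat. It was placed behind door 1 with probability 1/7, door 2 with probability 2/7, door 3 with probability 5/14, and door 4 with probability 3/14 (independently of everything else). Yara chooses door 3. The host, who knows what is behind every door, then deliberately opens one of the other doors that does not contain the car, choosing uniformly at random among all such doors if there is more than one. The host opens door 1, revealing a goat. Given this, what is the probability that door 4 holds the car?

9/31

Consider each possible location of the car in turn.
If it is behind door 1 (prior 1/7): the host opened door 1, so this case is ruled out; weight (1/7)·0 = 0.
If it is behind door 2 (prior 2/7): the host has 2 equally likely choices, so probability 1/2; weight (2/7)·(1/2) = 1/7.
If it is behind door 3 (prior 5/14): the host has 3 equally likely choices, so probability 1/3; weight (5/14)·(1/3) = 5/42.
If it is behind door 4 (prior 3/14): the host has 2 equally likely choices, so probability 1/2; weight (3/14)·(1/2) = 3/28.
The weights sum to 31/84.
So P(the car behind door 4 | the host opened door 1) = (3/28) / (31/84) = 9/31.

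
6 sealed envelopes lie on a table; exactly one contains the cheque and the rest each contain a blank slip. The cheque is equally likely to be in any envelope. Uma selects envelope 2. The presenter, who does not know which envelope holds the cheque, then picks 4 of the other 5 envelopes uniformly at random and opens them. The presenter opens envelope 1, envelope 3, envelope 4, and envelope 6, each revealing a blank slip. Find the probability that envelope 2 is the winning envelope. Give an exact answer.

Apply Bayes' rule, conditioning on where the cheque actually is.
If it is in any of envelopes 1, 3, 4, and 6 (prior 1/6 each): that envelope was opened and seen not to hold the prize — ruled out; weight (1/6)·0 = 0 each.
If it is in either of envelopes 2 and 5 (prior 1/6 each): the presenter picks exactly this set with probability 1/5 regardless, and none is the prize; weight (1/6)·(1/5) = 1/30 each.
The weights sum to 1/15.
So P(the cheque in envelope 2 | the presenter opened envelope 1, envelope 3, envelope 4, and envelope 6) = (1/30) / (1/15) = 1/2.

1/2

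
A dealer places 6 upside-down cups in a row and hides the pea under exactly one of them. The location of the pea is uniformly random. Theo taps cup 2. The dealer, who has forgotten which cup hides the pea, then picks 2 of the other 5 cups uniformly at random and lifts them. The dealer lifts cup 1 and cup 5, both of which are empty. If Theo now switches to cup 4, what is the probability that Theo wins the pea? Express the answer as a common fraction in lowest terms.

1/4

Because the dealer chose which cups to lift without knowing where the pea is, the choice is independent of the prize location. Learning that none of the 2 opened cups holds the pea simply rules out those 2 locations and leaves the remaining 4 cups still equally likely by symmetry.
So P(the pea under cup 4) = 1/4.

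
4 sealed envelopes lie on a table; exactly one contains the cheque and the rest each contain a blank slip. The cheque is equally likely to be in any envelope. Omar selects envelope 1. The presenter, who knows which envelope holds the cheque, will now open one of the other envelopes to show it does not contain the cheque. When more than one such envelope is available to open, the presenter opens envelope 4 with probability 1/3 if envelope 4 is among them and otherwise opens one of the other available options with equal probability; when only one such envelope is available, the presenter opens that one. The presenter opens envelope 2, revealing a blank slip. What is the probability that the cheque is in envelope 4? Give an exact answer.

1/3

Condition on the true location of the cheque.
If it is in envelope 1 (prior 1/4): envelope 4 is available but not opened; envelope 2 gets probability (1 − 1/3)/2 = 1/3; weight (1/4)·(1/3) = 1/12.
If it is in envelope 2 (prior 1/4): the presenter opened envelope 2, so this case is ruled out; weight (1/4)·0 = 0.
If it is in envelope 3 (prior 1/4): envelope 4 is available but not opened, probability 2/3; weight (1/4)·(2/3) = 1/6.
If it is in envelope 4 (prior 1/4): envelope 4 holds the prize so is unavailable; the presenter chooses uniformly among the 2 others, probability 1/2; weight (1/4)·(1/2) = 1/8.
The weights sum to 3/8.
So P(the cheque in envelope 4 | the presenter opened envelope 2) = (1/8) / (3/8) = 1/3.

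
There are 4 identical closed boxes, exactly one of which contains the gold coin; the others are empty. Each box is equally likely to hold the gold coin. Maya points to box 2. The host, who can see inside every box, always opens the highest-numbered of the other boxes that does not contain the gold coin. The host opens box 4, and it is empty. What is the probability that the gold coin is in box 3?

1/3

Apply Bayes' rule, conditioning on where the gold coin actually is.
If it is in any of boxes 1, 2, and 3 (prior 1/4 each): box 4 is the highest-numbered option available, probability 1; weight (1/4)·1 = 1/4 each.
If it is in box 4 (prior 1/4): the host opened box 4, so this case is ruled out; weight (1/4)·0 = 0.
The weights sum to 3/4.
So P(the gold coin in box 3 | the host opened box 4) = (1/4) / (3/4) = 1/3.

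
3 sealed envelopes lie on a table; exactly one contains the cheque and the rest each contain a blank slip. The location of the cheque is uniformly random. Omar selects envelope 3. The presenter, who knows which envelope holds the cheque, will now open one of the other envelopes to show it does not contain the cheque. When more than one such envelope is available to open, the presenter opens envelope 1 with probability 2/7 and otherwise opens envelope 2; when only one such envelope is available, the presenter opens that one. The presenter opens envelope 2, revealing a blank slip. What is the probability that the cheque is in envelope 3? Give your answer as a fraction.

5/12

Consider each possible location of the cheque in turn.
If it is in envelope 1 (prior 1/3): only envelope 2 is available, probability 1; weight (1/3)·1 = 1/3.
If it is in envelope 2 (prior 1/3): the presenter opened envelope 2, so this case is ruled out; weight (1/3)·0 = 0.
If it is in envelope 3 (prior 1/3): envelope 1 is available but not opened, probability 5/7; weight (1/3)·(5/7) = 5/21.
The weights sum to 4/7.
So P(the cheque in envelope 3 | the presenter opened envelope 2) = (5/21) / (4/7) = 5/12.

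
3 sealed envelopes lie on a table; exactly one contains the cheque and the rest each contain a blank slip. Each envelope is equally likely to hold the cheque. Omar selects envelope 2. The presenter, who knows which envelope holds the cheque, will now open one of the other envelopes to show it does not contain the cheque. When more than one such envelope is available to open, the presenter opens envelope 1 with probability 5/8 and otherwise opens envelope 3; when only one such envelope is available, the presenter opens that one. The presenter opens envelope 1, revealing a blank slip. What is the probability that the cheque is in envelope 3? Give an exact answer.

Condition on the true location of the cheque.
If it is in envelope 1 (prior 1/3): the presenter opened envelope 1, so this case is ruled out; weight (1/3)·0 = 0.
If it is in envelope 2 (prior 1/3): envelope 1 is available, opened with probability 5/8; weight (1/3)·(5/8) = 5/24.
If it is in envelope 3 (prior 1/3): only envelope 1 is available, probability 1; weight (1/3)·1 = 1/3.
The weights sum to 13/24.
So P(the cheque in envelope 3 | the presenter opened envelope 1) = (1/3) / (13/24) = 8/13.

8/13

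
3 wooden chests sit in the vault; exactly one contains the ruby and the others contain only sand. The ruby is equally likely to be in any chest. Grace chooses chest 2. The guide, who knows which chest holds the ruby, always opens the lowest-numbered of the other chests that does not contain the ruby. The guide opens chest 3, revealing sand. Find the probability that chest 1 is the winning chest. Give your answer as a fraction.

1

Condition on the true location of the ruby.
If it is in chest 1 (prior 1/3): chest 3 is the lowest-numbered option available, probability 1; weight (1/3)·1 = 1/3.
If it is in chest 2 (prior 1/3): the guide would have opened chest 1 instead, probability 0; weight (1/3)·0 = 0.
If it is in chest 3 (prior 1/3): the guide opened chest 3, so this case is ruled out; weight (1/3)·0 = 0.
The weights sum to 1/3.
So P(the ruby in chest 1 | the guide opened chest 3) = (1/3) / (1/3) = 1.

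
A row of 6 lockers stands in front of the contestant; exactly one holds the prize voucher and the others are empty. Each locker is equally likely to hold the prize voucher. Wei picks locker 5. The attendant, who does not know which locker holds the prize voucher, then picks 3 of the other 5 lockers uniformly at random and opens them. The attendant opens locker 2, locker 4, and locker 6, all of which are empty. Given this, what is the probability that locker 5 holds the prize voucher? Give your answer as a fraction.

Consider each possible location of the prize voucher in turn.
If it is in any of lockers 1, 3, and 5 (prior 1/6 each): the attendant picks exactly this set with probability 1/10 regardless, and none is the prize; weight (1/6)·(1/10) = 1/60 each.
If it is in any of lockers 2, 4, and 6 (prior 1/6 each): that locker was opened and seen not to hold the prize — ruled out; weight (1/6)·0 = 0 each.
The weights sum to 1/20.
So P(the prize voucher in locker 5 | the attendant opened locker 2, locker 4, and locker 6) = (1/60) / (1/20) = 1/3.

1/3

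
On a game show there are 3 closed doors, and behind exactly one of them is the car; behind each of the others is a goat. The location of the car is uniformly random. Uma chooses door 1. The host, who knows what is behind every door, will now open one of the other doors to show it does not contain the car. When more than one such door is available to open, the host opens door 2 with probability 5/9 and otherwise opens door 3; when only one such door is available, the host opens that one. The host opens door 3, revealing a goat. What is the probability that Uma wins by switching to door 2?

9/13

Consider each possible location of the car in turn.
If it is behind door 1 (prior 1/3): door 2 is available but not opened, probability 4/9; weight (1/3)·(4/9) = 4/27.
If it is behind door 2 (prior 1/3): only door 3 is available, probability 1; weight (1/3)·1 = 1/3.
If it is behind door 3 (prior 1/3): the host opened door 3, so this case is ruled out; weight (1/3)·0 = 0.
The weights sum to 13/27.
So P(the car behind door 2 | the host opened door 3) = (1/3) / (13/27) = 9/13.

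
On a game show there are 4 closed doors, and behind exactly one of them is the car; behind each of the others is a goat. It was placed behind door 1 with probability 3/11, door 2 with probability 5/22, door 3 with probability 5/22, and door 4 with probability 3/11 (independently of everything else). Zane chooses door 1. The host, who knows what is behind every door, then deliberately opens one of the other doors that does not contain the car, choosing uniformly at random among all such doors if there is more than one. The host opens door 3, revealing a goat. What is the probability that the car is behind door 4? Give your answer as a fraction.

Apply Bayes' rule, conditioning on where the car actually is.
If it is behind door 1 (prior 3/11): the host has 3 equally likely choices, so probability 1/3; weight (3/11)·(1/3) = 1/11.
If it is behind door 2 (prior 5/22): the host has 2 equally likely choices, so probability 1/2; weight (5/22)·(1/2) = 5/44.
If it is behind door 3 (prior 5/22): the host opened door 3, so this case is ruled out; weight (5/22)·0 = 0.
If it is behind door 4 (prior 3/11): the host has 2 equally likely choices, so probability 1/2; weight (3/11)·(1/2) = 3/22.
The weights sum to 15/44.
So P(the car behind door 4 | the host opened door 3) = (3/22) / (15/44) = 2/5.

2/5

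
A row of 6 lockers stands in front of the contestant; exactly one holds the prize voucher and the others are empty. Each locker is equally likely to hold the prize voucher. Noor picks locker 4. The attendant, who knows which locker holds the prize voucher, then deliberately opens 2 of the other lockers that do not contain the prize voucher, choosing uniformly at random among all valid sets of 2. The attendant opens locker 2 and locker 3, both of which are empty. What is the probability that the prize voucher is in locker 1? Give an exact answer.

Consider each possible location of the prize voucher in turn.
If it is in any of lockers 1, 5, and 6 (prior 1/6 each): the attendant has 6 equally likely choices, so probability 1/6; weight (1/6)·(1/6) = 1/36 each.
If it is in either of lockers 2 and 3 (prior 1/6 each): that locker was opened and seen not to hold the prize — ruled out; weight (1/6)·0 = 0 each.
If it is in locker 4 (prior 1/6): the attendant has 10 equally likely choices, so probability 1/10; weight (1/6)·(1/10) = 1/60.
The weights sum to 1/10.
So P(the prize voucher in locker 1 | the attendant opened locker 2 and locker 3) = (1/36) / (1/10) = 5/18.

5/18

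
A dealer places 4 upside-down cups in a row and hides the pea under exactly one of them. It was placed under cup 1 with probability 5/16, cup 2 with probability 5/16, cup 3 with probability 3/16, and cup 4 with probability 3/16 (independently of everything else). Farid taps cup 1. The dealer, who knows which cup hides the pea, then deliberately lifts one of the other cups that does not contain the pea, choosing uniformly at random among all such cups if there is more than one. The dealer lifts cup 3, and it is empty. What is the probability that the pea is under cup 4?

9/34

Consider each possible location of the pea in turn.
If it is under cup 1 (prior 5/16): the dealer has 3 equally likely choices, so probability 1/3; weight (5/16)·(1/3) = 5/48.
If it is under cup 2 (prior 5/16): the dealer has 2 equally likely choices, so probability 1/2; weight (5/16)·(1/2) = 5/32.
If it is under cup 3 (prior 3/16): the dealer opened cup 3, so this case is ruled out; weight (3/16)·0 = 0.
If it is under cup 4 (prior 3/16): the dealer has 2 equally likely choices, so probability 1/2; weight (3/16)·(1/2) = 3/32.
The weights sum to 17/48.
So P(the pea under cup 4 | the dealer opened cup 3) = (3/32) / (17/48) = 9/34.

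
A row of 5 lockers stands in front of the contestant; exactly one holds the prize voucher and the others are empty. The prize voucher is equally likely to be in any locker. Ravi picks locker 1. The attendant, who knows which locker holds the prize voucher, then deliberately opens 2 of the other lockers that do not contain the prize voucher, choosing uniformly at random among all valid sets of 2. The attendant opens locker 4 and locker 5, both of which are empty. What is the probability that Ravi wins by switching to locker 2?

Apply Bayes' rule, conditioning on where the prize voucher actually is.
If it is in locker 1 (prior 1/5): the attendant has 6 equally likely choices, so probability 1/6; weight (1/5)·(1/6) = 1/30.
If it is in either of lockers 2 and 3 (prior 1/5 each): the attendant has 3 equally likely choices, so probability 1/3; weight (1/5)·(1/3) = 1/15 each.
If it is in either of lockers 4 and 5 (prior 1/5 each): that locker was opened and seen not to hold the prize — ruled out; weight (1/5)·0 = 0 each.
The weights sum to 1/6.
So P(the prize voucher in locker 2 | the attendant opened locker 4 and locker 5) = (1/15) / (1/6) = 2/5.

2/5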